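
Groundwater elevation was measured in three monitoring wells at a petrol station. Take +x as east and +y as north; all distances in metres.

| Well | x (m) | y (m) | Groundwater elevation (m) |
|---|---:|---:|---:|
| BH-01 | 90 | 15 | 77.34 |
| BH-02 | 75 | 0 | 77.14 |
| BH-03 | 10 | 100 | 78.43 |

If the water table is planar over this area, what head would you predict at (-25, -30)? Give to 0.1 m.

With h = a·x + b·y + c and BH-01 as origin, the differences give:
  (-15)·a + (-15)·b = -0.20
  (-80)·a + 85·b = +1.09
Eliminate b (×85 and ×(-15), subtract): -2475·a = -0.650 → a = ∂h/∂x = +0.0002626
Back-substitute: b = ∂h/∂y = +0.01307.
h(-25, -30) = 77.34 + (+0.0002626)·(-115) + (+0.01307)·(-45) = 77.34 -0.030 -0.588 = 76.722 m.

76.7 m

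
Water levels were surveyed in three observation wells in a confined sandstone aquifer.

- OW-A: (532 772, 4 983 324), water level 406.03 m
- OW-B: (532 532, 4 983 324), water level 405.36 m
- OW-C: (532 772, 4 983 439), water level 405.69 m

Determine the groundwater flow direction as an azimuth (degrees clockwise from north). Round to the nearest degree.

317°

∂h/∂x = (405.36 − 406.03) / (532532 − 532772) = +0.002792
∂h/∂y = (405.69 − 406.03) / (4983439 − 4983324) = -0.002957
Flow direction (−∇h) has components (-0.002792 E, +0.002957 N).
Azimuth = atan2(E, N) = atan2(-0.002792, +0.002957) = 316.6° ≈ 317°.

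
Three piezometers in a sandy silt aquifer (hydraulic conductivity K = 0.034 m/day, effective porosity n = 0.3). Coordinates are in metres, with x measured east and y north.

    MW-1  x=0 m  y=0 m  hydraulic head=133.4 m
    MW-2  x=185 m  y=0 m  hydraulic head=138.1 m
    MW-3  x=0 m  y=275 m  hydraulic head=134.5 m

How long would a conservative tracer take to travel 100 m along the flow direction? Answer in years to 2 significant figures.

94 years

∂h/∂x = (138.1 − 133.4) / (185 − 0) = +0.02541
∂h/∂y = (134.5 − 133.4) / (275 − 0) = +0.004000
|∇h| = √(0.02541² + 0.004000²) = 0.02572
Seepage velocity v = K·i/n = 0.034 × 0.02572 / 0.3 = 0.002915 m/day.
t = 100 / 0.002915 = 3.431e+04 days = 93.9 years.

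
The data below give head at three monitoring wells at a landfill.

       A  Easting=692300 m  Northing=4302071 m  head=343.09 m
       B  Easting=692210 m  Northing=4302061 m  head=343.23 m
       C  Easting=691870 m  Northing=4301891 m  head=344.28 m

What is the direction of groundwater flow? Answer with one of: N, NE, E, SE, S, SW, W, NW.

With h = a·x + b·y + c and A as origin, the differences give:
  (-90)·a + (-10)·b = +0.14
  (-430)·a + (-180)·b = +1.19
Eliminate b (×(-180) and ×(-10), subtract): 11900·a = -13.300 → a = ∂h/∂x = -0.001118
Back-substitute: b = ∂h/∂y = -0.003941.
Flow = −∇h = (+0.001118 east, +0.003941 north), which points north.

N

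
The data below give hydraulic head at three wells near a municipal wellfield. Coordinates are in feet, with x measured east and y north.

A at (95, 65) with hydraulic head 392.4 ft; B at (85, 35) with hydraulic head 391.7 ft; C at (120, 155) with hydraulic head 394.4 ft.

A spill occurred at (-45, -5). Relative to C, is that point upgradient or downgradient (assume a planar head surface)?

downgradient

Taking A as reference: B−A = (-10, -30, -0.7); C−A = (25, 90, +2.0).
Solve a·Δx + b·Δy = Δh: det = (-10)·90 − 25·(-30) = -150.
∂h/∂x = [(-0.7)·90 − (+2.0)·(-30)] / -150 = +0.02000
∂h/∂y = [(-10)·(+2.0) − 25·(-0.7)] / -150 = +0.01667
Head at (-45, -5) = 392.4 + (+0.02000)·(-140) + (+0.01667)·(-70) = 388.43 ft.
That is lower than the 394.4 ft at C, so the point is downgradient.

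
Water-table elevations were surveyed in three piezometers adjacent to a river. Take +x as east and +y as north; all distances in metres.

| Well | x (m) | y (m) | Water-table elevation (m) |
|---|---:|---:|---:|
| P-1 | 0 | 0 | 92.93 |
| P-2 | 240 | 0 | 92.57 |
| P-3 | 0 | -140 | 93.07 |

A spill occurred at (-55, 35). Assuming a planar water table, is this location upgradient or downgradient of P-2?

∂h/∂x = (92.57 − 92.93) / (240 − 0) = -0.001500
∂h/∂y = (93.07 − 92.93) / (-140 − 0) = -0.0010000
Head at (-55, 35) = 92.93 + (-0.001500)·(-55) + (-0.0010000)·(35) = 92.98 m.
That is higher than the 92.57 m at P-2, so the point is upgradient.

upgradient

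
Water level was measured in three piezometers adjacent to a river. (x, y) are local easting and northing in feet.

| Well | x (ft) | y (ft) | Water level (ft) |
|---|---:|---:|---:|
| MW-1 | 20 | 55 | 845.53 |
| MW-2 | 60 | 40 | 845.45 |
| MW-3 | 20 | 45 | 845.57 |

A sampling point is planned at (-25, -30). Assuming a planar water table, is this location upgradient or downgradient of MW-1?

Differences from MW-1: to MW-2 (Δx, Δy, Δh) = (40, -15, -0.08); to MW-3 = (0, -10, +0.04).
Solve a·Δx + b·Δy = Δh: det = 40·(-10) − 0·(-15) = -400.
∂h/∂x = [(-0.08)·(-10) − (+0.04)·(-15)] / -400 = -0.003500
∂h/∂y = [40·(+0.04) − 0·(-0.08)] / -400 = -0.004000
Head at (-25, -30) = 845.53 + (-0.003500)·(-45) + (-0.004000)·(-85) = 846.03 ft.
That is higher than the 845.53 ft at MW-1, so the point is upgradient.

upgradient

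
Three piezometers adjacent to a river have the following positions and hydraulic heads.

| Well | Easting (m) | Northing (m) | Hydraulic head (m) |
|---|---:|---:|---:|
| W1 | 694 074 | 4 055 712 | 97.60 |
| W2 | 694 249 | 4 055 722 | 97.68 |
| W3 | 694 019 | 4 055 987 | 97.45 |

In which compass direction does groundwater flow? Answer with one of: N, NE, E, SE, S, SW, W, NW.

NW

Differences from W1: to W2 (Δx, Δy, Δh) = (175, 10, +0.08); to W3 = (-55, 275, -0.15).
Determinant of the coordinate differences = 175·275 − (-55)·10 = 48675.
∂h/∂x = [(+0.08)·275 − (-0.15)·10] / 48675 = +0.0004828
∂h/∂y = [175·(-0.15) − (-55)·(+0.08)] / 48675 = -0.0004489
Flow = −∇h = (-0.0004828 east, +0.0004489 north), which points northwest.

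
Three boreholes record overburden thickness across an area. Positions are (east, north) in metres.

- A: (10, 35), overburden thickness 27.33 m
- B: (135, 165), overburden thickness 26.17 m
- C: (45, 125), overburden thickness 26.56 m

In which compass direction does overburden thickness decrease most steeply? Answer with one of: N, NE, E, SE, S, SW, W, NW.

Taking A as reference: B−A = (125, 130, -1.16); C−A = (35, 90, -0.77).
Solve a·Δx + b·Δy = Δd: det = 125·90 − 35·130 = 6700.
∂d/∂x = [(-1.16)·90 − (-0.77)·130] / 6700 = -0.0006418
∂d/∂y = [125·(-0.77) − 35·(-1.16)] / 6700 = -0.008306
Steepest decrease is along −∇f = (+0.0006418 E, +0.008306 N) → north.

N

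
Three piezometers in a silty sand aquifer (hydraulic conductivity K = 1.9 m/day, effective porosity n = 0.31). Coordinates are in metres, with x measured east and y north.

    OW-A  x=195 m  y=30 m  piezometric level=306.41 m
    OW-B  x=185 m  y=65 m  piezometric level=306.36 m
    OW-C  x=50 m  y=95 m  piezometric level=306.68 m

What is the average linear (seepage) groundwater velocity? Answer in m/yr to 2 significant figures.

Differences from OW-A: to OW-B (Δx, Δy, Δh) = (-10, 35, -0.05); to OW-C = (-145, 65, +0.27).
Determinant of the coordinate differences = (-10)·65 − (-145)·35 = 4425.
∂h/∂x = [(-0.05)·65 − (+0.27)·35] / 4425 = -0.002870
∂h/∂y = [(-10)·(+0.27) − (-145)·(-0.05)] / 4425 = -0.002249
|∇h| = √(-0.002870² + -0.002249²) = 0.003646
Seepage velocity v = K·i/n = 1.9 × 0.003646 / 0.31 = 0.02235 m/day = 8.163 m/yr.

8.2 m/yr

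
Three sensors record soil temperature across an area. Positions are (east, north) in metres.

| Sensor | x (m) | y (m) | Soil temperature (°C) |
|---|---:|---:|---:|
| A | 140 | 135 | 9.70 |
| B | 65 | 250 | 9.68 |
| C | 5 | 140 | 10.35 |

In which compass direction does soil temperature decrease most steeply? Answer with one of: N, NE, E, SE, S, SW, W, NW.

NE

Differences from A: to B (Δx, Δy, Δh) = (-75, 115, -0.02); to C = (-135, 5, +0.65).
Determinant of the coordinate differences = (-75)·5 − (-135)·115 = 15150.
∂T/∂x = [(-0.02)·5 − (+0.65)·115] / 15150 = -0.004941
∂T/∂y = [(-75)·(+0.65) − (-135)·(-0.02)] / 15150 = -0.003396
Steepest decrease is along −∇f = (+0.004941 E, +0.003396 N) → northeast.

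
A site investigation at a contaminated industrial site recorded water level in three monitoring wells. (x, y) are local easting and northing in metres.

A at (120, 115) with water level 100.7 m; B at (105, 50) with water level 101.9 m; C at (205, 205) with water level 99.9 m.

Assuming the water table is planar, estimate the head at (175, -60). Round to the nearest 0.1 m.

With h = a·x + b·y + c and A as origin, the differences give:
  (-15)·a + (-65)·b = +1.2
  85·a + 90·b = -0.8
Eliminate b (×90 and ×(-65), subtract): 4175·a = 56.00 → a = ∂h/∂x = +0.01341
Back-substitute: b = ∂h/∂y = -0.02156.
h(175, -60) = 100.7 + (+0.01341)·(55) + (-0.02156)·(-175) = 100.7 +0.738 +3.772 = 105.210 m.

105.2 m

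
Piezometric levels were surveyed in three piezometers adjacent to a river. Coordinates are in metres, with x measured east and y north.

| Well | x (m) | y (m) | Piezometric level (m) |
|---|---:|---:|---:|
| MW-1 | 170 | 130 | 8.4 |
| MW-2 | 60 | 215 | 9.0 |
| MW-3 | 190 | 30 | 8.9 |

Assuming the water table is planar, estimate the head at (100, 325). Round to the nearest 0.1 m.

7.8 m

Taking MW-1 as reference: MW-2−MW-1 = (-110, 85, +0.6); MW-3−MW-1 = (20, -100, +0.5).
Solve a·Δx + b·Δy = Δh: det = (-110)·(-100) − 20·85 = 9300.
∂h/∂x = [(+0.6)·(-100) − (+0.5)·85] / 9300 = -0.01102
∂h/∂y = [(-110)·(+0.5) − 20·(+0.6)] / 9300 = -0.007204
h(100, 325) = 8.4 + (-0.01102)·(-70) + (-0.007204)·(195) = 8.4 +0.772 -1.405 = 7.767 m.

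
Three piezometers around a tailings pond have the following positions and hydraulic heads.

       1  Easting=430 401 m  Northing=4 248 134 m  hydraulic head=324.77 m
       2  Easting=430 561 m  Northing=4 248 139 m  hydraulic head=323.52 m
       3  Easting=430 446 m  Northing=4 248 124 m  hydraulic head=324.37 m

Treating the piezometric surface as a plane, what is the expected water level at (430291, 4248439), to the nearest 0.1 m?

326.9 m

Three-point gradient (reference 1): Δ to 2 = (160, 5, -1.25), Δ to 3 = (45, -10, -0.40).
∂h/∂x = -0.007945, ∂h/∂y = +0.004247 (det = -1825).
h(430291, 4248439) = 324.77 + (-0.007945)·(-110) + (+0.004247)·(305) = 324.77 +0.874 +1.295 = 326.939 m.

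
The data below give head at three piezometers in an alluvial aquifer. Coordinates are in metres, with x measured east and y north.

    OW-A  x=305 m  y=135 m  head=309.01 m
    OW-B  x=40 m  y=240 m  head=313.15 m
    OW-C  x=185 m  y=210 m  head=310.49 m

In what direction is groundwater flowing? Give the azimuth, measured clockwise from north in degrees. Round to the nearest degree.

056°

With h = a·x + b·y + c and OW-A as origin, the differences give:
  (-265)·a + 105·b = +4.14
  (-120)·a + 75·b = +1.48
Eliminate b (×75 and ×105, subtract): -7275·a = 155.100 → a = ∂h/∂x = -0.02132
Back-substitute: b = ∂h/∂y = -0.01438.
Flow direction (−∇h) has components (+0.02132 E, +0.01438 N).
Azimuth = atan2(E, N) = atan2(+0.02132, +0.01438) = 56.0° ≈ 056°.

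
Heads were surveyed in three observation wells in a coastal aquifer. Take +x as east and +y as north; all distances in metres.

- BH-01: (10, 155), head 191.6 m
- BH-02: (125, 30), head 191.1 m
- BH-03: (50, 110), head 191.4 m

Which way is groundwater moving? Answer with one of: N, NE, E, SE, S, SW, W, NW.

SW

With h = a·x + b·y + c and BH-01 as origin, the differences give:
  115·a + (-125)·b = -0.5
  40·a + (-45)·b = -0.2
Eliminate b (×(-45) and ×(-125), subtract): -175·a = -2.50 → a = ∂h/∂x = +0.01429
Back-substitute: b = ∂h/∂y = +0.01714.
Flow = −∇h = (-0.01429 east, -0.01714 north), which points southwest.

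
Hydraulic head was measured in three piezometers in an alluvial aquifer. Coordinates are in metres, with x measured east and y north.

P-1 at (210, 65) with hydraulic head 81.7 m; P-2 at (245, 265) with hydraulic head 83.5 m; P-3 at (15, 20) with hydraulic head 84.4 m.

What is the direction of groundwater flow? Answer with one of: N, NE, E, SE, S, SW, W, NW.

Differences from P-1: to P-2 (Δx, Δy, Δh) = (35, 200, +1.8); to P-3 = (-195, -45, +2.7).
Determinant of the coordinate differences = 35·(-45) − (-195)·200 = 37425.
∂h/∂x = [(+1.8)·(-45) − (+2.7)·200] / 37425 = -0.01659
∂h/∂y = [35·(+2.7) − (-195)·(+1.8)] / 37425 = +0.01190
Flow = −∇h = (+0.01659 east, -0.01190 north), which points southeast.

SE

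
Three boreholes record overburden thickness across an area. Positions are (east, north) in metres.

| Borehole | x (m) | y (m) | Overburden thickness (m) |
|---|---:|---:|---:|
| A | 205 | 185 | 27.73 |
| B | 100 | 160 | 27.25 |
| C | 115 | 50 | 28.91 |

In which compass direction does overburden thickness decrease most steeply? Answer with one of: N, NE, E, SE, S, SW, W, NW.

NW

Taking A as reference: B−A = (-105, -25, -0.48); C−A = (-90, -135, +1.18).
Determinant of the coordinate differences = (-105)·(-135) − (-90)·(-25) = 11925.
∂d/∂x = [(-0.48)·(-135) − (+1.18)·(-25)] / 11925 = +0.007908
∂d/∂y = [(-105)·(+1.18) − (-90)·(-0.48)] / 11925 = -0.01401
Steepest decrease is along −∇f = (-0.007908 E, +0.01401 N) → northwest.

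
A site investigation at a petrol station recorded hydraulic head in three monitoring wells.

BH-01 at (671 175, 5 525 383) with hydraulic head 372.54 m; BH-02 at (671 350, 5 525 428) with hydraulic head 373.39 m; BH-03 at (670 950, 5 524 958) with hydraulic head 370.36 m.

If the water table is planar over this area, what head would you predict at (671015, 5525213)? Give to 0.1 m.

With h = a·x + b·y + c and BH-01 as origin, the differences give:
  175·a + 45·b = +0.85
  (-225)·a + (-425)·b = -2.18
Eliminate b (×(-425) and ×45, subtract): -64250·a = -263.150 → a = ∂h/∂x = +0.004096
Back-substitute: b = ∂h/∂y = +0.002961.
h(671015, 5525213) = 372.54 + (+0.004096)·(-160) + (+0.002961)·(-170) = 372.54 -0.655 -0.503 = 371.381 m.

371.4 m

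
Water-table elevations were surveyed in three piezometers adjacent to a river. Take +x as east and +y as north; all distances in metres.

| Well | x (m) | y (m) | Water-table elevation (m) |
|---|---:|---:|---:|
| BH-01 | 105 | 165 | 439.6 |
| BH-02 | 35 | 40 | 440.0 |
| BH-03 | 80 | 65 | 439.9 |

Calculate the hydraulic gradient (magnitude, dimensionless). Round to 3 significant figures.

0.00291

With h = a·x + b·y + c and BH-01 as origin, the differences give:
  (-70)·a + (-125)·b = +0.4
  (-25)·a + (-100)·b = +0.3
Eliminate b (×(-100) and ×(-125), subtract): 3875·a = -2.50 → a = ∂h/∂x = -0.0006452
Back-substitute: b = ∂h/∂y = -0.002839.
|∇h| = √(-0.0006452² + -0.002839²) = 0.002911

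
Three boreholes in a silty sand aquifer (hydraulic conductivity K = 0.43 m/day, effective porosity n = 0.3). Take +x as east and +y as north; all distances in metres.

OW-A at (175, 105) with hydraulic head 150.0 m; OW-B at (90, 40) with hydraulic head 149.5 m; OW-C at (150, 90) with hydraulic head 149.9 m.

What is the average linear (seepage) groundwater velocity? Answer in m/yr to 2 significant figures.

With h = a·x + b·y + c and OW-A as origin, the differences give:
  (-85)·a + (-65)·b = -0.5
  (-25)·a + (-15)·b = -0.1
Eliminate b (×(-15) and ×(-65), subtract): -350·a = 1.00 → a = ∂h/∂x = -0.002857
Back-substitute: b = ∂h/∂y = +0.01143.
|∇h| = √(-0.002857² + 0.01143²) = 0.01178
Seepage velocity v = K·i/n = 0.43 × 0.01178 / 0.3 = 0.01688 m/day = 6.165 m/yr.

6.2 m/yr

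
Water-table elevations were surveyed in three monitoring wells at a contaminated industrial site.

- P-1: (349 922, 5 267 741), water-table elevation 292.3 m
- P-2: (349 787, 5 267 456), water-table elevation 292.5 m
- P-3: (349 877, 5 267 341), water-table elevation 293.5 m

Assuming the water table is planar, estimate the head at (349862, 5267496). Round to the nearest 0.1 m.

292.8 m

Differences from P-1: to P-2 (Δx, Δy, Δh) = (-135, -285, +0.2); to P-3 = (-45, -400, +1.2).
Solve a·Δx + b·Δy = Δh: det = (-135)·(-400) − (-45)·(-285) = 41175.
∂h/∂x = [(+0.2)·(-400) − (+1.2)·(-285)] / 41175 = +0.006363
∂h/∂y = [(-135)·(+1.2) − (-45)·(+0.2)] / 41175 = -0.003716
h(349862, 5267496) = 292.3 + (+0.006363)·(-60) + (-0.003716)·(-245) = 292.3 -0.382 +0.910 = 292.829 m.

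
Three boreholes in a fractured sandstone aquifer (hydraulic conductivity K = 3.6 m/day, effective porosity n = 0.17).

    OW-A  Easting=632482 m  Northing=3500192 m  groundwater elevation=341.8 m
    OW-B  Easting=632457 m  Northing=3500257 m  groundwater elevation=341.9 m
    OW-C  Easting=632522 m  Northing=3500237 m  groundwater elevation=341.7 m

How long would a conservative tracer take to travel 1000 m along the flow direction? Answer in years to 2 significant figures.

43 years

Differences from OW-A: to OW-B (Δx, Δy, Δh) = (-25, 65, +0.1); to OW-C = (40, 45, -0.1).
Determinant of the coordinate differences = (-25)·45 − 40·65 = -3725.
∂h/∂x = [(+0.1)·45 − (-0.1)·65] / -3725 = -0.002953
∂h/∂y = [(-25)·(-0.1) − 40·(+0.1)] / -3725 = +0.0004027
|∇h| = √(-0.002953² + 0.0004027²) = 0.00298
Seepage velocity v = K·i/n = 3.6 × 0.00298 / 0.17 = 0.06311 m/day.
t = 1000 / 0.06311 = 1.585e+04 days = 43.4 years.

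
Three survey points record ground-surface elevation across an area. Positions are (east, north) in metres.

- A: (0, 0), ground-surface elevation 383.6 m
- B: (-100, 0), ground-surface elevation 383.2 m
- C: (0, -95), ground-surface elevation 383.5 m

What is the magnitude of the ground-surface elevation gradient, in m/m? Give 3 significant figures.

∂z/∂x = (383.2 − 383.6) / (-100 − 0) = +0.004000
∂z/∂y = (383.5 − 383.6) / (-95 − 0) = +0.001053
|∇f| = √(0.004000² + 0.001053²) = 0.004136 m/m

0.00414 m/m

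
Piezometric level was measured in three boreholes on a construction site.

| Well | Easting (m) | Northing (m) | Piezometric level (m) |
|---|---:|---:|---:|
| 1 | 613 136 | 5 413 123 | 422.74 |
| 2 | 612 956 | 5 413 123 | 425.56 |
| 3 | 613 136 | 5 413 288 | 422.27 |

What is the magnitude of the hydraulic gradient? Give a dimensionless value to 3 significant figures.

0.0159

∂h/∂x = (425.56 − 422.74) / (612956 − 613136) = -0.01567
∂h/∂y = (422.27 − 422.74) / (5413288 − 5413123) = -0.002848
|∇h| = √(-0.01567² + -0.002848²) = 0.01593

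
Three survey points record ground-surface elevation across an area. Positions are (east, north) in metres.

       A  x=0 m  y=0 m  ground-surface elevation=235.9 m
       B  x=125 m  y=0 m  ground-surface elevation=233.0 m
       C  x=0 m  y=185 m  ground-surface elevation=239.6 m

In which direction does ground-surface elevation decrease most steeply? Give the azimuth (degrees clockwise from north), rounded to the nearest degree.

∂z/∂x = (233.0 − 235.9) / (125 − 0) = -0.02320
∂z/∂y = (239.6 − 235.9) / (185 − 0) = +0.02000
Steepest decrease is along −∇f: components (+0.02320 E, -0.02000 N).
Azimuth = atan2(+0.02320, -0.02000) = 130.8° ≈ 131°.

131°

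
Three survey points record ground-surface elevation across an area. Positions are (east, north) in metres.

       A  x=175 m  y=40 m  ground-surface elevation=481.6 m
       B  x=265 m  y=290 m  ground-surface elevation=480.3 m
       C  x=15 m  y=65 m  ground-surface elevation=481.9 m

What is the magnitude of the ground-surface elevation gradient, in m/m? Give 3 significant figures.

0.00498 m/m

With z = a·x + b·y + c and A as origin, the differences give:
  90·a + 250·b = -1.3
  (-160)·a + 25·b = +0.3
Eliminate b (×25 and ×250, subtract): 42250·a = -107.50 → a = ∂z/∂x = -0.002544
Back-substitute: b = ∂z/∂y = -0.004284.
|∇f| = √(-0.002544² + -0.004284²) = 0.004982 m/m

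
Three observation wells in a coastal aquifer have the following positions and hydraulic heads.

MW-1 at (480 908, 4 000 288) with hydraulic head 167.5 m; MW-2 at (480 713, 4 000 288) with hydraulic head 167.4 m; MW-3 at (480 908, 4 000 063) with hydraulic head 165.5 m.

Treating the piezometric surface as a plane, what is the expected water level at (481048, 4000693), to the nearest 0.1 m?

∂h/∂x = (167.4 − 167.5) / (480713 − 480908) = +0.0005128
∂h/∂y = (165.5 − 167.5) / (4000063 − 4000288) = +0.008889
h(481048, 4000693) = 167.5 + (+0.0005128)·(140) + (+0.008889)·(405) = 167.5 +0.072 +3.600 = 171.172 m.

171.2 m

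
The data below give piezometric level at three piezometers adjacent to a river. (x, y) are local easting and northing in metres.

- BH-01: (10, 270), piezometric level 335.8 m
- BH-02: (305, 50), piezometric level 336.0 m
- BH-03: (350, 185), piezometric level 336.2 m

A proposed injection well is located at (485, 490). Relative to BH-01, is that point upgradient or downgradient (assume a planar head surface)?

Taking BH-01 as reference: BH-02−BH-01 = (295, -220, +0.2); BH-03−BH-01 = (340, -85, +0.4).
Solve a·Δx + b·Δy = Δh: det = 295·(-85) − 340·(-220) = 49725.
∂h/∂x = [(+0.2)·(-85) − (+0.4)·(-220)] / 49725 = +0.001428
∂h/∂y = [295·(+0.4) − 340·(+0.2)] / 49725 = +0.001006
Head at (485, 490) = 335.8 + (+0.001428)·(475) + (+0.001006)·(220) = 336.70 m.
That is higher than the 335.8 m at BH-01, so the point is upgradient.

upgradient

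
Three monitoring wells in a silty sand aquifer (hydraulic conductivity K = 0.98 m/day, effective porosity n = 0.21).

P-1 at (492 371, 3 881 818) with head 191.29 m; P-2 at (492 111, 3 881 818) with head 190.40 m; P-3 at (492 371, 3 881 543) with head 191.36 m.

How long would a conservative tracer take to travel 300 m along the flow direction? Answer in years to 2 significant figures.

51 years

∂h/∂x = (190.40 − 191.29) / (492111 − 492371) = +0.003423
∂h/∂y = (191.36 − 191.29) / (3881543 − 3881818) = -0.0002545
|∇h| = √(0.003423² + -0.0002545²) = 0.003432
Seepage velocity v = K·i/n = 0.98 × 0.003432 / 0.21 = 0.01602 m/day.
t = 300 / 0.01602 = 1.873e+04 days = 51.3 years.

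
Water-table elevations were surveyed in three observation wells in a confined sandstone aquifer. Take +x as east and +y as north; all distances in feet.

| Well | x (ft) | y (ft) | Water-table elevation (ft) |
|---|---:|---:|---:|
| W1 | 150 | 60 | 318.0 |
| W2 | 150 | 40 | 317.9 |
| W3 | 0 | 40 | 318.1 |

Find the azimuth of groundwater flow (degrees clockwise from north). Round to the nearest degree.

Taking W1 as reference: W2−W1 = (0, -20, -0.1); W3−W1 = (-150, -20, +0.1).
Solve a·Δx + b·Δy = Δh: det = 0·(-20) − (-150)·(-20) = -3000.
∂h/∂x = [(-0.1)·(-20) − (+0.1)·(-20)] / -3000 = -0.001333
∂h/∂y = [0·(+0.1) − (-150)·(-0.1)] / -3000 = +0.005000
Flow direction (−∇h) has components (+0.001333 E, -0.005000 N).
Azimuth = atan2(E, N) = atan2(+0.001333, -0.005000) = 165.1° ≈ 165°.

165°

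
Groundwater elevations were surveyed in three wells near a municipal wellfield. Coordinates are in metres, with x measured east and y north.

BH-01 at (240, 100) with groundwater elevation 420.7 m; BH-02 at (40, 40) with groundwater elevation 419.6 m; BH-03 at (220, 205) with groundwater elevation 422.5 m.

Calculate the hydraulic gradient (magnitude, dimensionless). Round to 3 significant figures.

Taking BH-01 as reference: BH-02−BH-01 = (-200, -60, -1.1); BH-03−BH-01 = (-20, 105, +1.8).
Determinant of the coordinate differences = (-200)·105 − (-20)·(-60) = -22200.
∂h/∂x = [(-1.1)·105 − (+1.8)·(-60)] / -22200 = +0.0003378
∂h/∂y = [(-200)·(+1.8) − (-20)·(-1.1)] / -22200 = +0.01721
|∇h| = √(0.0003378² + 0.01721²) = 0.01721

0.0172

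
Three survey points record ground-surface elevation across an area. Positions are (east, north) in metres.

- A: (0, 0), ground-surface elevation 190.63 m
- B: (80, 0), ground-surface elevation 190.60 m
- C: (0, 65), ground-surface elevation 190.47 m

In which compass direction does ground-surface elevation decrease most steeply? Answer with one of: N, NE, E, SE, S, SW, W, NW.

N

∂z/∂x = (190.60 − 190.63) / (80 − 0) = -0.0003750
∂z/∂y = (190.47 − 190.63) / (65 − 0) = -0.002462
Steepest decrease is along −∇f = (+0.0003750 E, +0.002462 N) → north.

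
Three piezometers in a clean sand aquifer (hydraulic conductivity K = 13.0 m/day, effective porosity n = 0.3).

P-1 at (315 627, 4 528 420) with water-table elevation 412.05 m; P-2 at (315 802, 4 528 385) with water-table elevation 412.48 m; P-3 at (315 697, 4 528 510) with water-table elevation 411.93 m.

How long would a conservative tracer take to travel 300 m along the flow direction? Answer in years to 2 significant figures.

Differences from P-1: to P-2 (Δx, Δy, Δh) = (175, -35, +0.43); to P-3 = (70, 90, -0.12).
Solve a·Δx + b·Δy = Δh: det = 175·90 − 70·(-35) = 18200.
∂h/∂x = [(+0.43)·90 − (-0.12)·(-35)] / 18200 = +0.001896
∂h/∂y = [175·(-0.12) − 70·(+0.43)] / 18200 = -0.002808
|∇h| = √(0.001896² + -0.002808²) = 0.003388
Seepage velocity v = K·i/n = 13.0 × 0.003388 / 0.3 = 0.1468 m/day.
t = 300 / 0.1468 = 2044 days = 5.6 years.

5.6 years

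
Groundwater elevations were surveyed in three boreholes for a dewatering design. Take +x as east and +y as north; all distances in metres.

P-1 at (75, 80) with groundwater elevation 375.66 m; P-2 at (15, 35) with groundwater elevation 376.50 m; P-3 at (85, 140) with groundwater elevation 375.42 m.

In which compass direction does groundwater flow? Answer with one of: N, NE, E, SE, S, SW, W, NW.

Three-point gradient (reference P-1): Δ to P-2 = (-60, -45, +0.84), Δ to P-3 = (10, 60, -0.24).
∂h/∂x = -0.01257, ∂h/∂y = -0.001905 (det = -3150).
Flow = −∇h = (+0.01257 east, +0.001905 north), which points east.

E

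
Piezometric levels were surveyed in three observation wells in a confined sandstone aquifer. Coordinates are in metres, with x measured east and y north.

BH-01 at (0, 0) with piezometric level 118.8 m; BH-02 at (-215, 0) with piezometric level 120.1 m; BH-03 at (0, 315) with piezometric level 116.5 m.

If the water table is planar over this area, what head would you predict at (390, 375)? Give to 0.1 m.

∂h/∂x = (120.1 − 118.8) / (-215 − 0) = -0.006047
∂h/∂y = (116.5 − 118.8) / (315 − 0) = -0.007302
h(390, 375) = 118.8 + (-0.006047)·(390) + (-0.007302)·(375) = 118.8 -2.358 -2.738 = 113.704 m.

113.7 m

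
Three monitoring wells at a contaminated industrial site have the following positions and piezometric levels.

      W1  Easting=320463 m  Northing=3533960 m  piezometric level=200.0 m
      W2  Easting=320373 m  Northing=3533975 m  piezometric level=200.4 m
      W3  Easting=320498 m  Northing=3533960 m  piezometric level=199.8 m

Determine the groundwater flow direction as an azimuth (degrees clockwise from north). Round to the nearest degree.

037°

Taking W1 as reference: W2−W1 = (-90, 15, +0.4); W3−W1 = (35, 0, -0.2).
Solve a·Δx + b·Δy = Δh: det = (-90)·0 − 35·15 = -525.
∂h/∂x = [(+0.4)·0 − (-0.2)·15] / -525 = -0.005714
∂h/∂y = [(-90)·(-0.2) − 35·(+0.4)] / -525 = -0.007619
Flow direction (−∇h) has components (+0.005714 E, +0.007619 N).
Azimuth = atan2(E, N) = atan2(+0.005714, +0.007619) = 36.9° ≈ 037°.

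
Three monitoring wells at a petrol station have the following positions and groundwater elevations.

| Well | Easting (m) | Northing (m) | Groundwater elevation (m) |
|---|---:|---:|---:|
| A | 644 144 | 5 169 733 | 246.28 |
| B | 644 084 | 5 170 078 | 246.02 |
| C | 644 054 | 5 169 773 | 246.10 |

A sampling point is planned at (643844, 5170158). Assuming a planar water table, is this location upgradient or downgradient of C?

downgradient

Differences from A: to B (Δx, Δy, Δh) = (-60, 345, -0.26); to C = (-90, 40, -0.18).
Determinant of the coordinate differences = (-60)·40 − (-90)·345 = 28650.
∂h/∂x = [(-0.26)·40 − (-0.18)·345] / 28650 = +0.001805
∂h/∂y = [(-60)·(-0.18) − (-90)·(-0.26)] / 28650 = -0.0004398
Head at (643844, 5170158) = 246.28 + (+0.001805)·(-300) + (-0.0004398)·(425) = 245.55 m.
That is lower than the 246.10 m at C, so the point is downgradient.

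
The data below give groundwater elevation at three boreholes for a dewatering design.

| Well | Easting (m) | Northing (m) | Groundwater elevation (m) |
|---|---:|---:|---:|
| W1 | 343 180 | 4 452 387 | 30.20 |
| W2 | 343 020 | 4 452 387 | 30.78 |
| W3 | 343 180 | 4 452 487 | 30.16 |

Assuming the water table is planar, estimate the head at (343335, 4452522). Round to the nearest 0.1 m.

29.6 m

∂h/∂x = (30.78 − 30.20) / (343020 − 343180) = -0.003625
∂h/∂y = (30.16 − 30.20) / (4452487 − 4452387) = -0.0004000
h(343335, 4452522) = 30.20 + (-0.003625)·(155) + (-0.0004000)·(135) = 30.20 -0.562 -0.054 = 29.584 m.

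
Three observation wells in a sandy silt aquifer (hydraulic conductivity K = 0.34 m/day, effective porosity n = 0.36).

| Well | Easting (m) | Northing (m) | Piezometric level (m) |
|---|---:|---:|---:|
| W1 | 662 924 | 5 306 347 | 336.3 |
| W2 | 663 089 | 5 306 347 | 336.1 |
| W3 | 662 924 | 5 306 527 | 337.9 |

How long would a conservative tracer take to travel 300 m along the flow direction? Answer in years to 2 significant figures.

∂h/∂x = (336.1 − 336.3) / (663089 − 662924) = -0.001212
∂h/∂y = (337.9 − 336.3) / (5306527 − 5306347) = +0.008889
|∇h| = √(-0.001212² + 0.008889²) = 0.008971
Seepage velocity v = K·i/n = 0.34 × 0.008971 / 0.36 = 0.008473 m/day.
t = 300 / 0.008473 = 3.541e+04 days = 96.9 years.

97 years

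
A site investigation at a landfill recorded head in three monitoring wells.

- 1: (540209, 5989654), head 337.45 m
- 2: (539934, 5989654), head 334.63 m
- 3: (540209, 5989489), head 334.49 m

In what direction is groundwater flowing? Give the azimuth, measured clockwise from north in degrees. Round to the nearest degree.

210°

∂h/∂x = (334.63 − 337.45) / (539934 − 540209) = +0.01025
∂h/∂y = (334.49 − 337.45) / (5989489 − 5989654) = +0.01794
Flow direction (−∇h) has components (-0.01025 E, -0.01794 N).
Azimuth = atan2(E, N) = atan2(-0.01025, -0.01794) = 209.8° ≈ 210°.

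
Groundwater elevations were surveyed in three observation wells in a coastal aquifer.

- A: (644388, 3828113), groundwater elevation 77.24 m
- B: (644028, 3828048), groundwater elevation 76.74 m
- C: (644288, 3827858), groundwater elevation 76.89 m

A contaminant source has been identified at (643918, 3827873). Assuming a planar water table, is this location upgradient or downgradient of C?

downgradient

Three-point gradient (reference A): Δ to B = (-360, -65, -0.50), Δ to C = (-100, -255, -0.35).
∂h/∂x = +0.001228, ∂h/∂y = +0.0008910 (det = 85300).
Head at (643918, 3827873) = 77.24 + (+0.001228)·(-470) + (+0.0008910)·(-240) = 76.45 m.
That is lower than the 76.89 m at C, so the point is downgradient.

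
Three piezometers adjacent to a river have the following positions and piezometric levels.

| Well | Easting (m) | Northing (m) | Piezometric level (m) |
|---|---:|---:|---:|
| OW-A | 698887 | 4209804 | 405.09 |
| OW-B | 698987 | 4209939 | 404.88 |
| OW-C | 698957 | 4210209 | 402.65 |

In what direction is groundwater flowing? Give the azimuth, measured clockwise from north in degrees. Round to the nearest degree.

313°

Three-point gradient (reference OW-A): Δ to OW-B = (100, 135, -0.21), Δ to OW-C = (70, 405, -2.44).
∂h/∂x = +0.007870, ∂h/∂y = -0.007385 (det = 31050).
Flow direction (−∇h) has components (-0.007870 E, +0.007385 N).
Azimuth = atan2(E, N) = atan2(-0.007870, +0.007385) = 313.2° ≈ 313°.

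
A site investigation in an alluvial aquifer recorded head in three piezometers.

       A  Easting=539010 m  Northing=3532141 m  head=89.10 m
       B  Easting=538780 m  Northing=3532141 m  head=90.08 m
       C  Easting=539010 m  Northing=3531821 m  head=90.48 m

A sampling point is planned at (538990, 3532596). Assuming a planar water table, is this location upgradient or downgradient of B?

downgradient

∂h/∂x = (90.08 − 89.10) / (538780 − 539010) = -0.004261
∂h/∂y = (90.48 − 89.10) / (3531821 − 3532141) = -0.004313
Head at (538990, 3532596) = 89.10 + (-0.004261)·(-20) + (-0.004313)·(455) = 87.22 m.
That is lower than the 90.08 m at B, so the point is downgradient.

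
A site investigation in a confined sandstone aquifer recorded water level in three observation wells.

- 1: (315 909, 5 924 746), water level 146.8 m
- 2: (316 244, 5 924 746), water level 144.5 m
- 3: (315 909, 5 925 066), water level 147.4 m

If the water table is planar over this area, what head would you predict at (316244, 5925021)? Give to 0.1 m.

∂h/∂x = (144.5 − 146.8) / (316244 − 315909) = -0.006866
∂h/∂y = (147.4 − 146.8) / (5925066 − 5924746) = +0.001875
h(316244, 5925021) = 146.8 + (-0.006866)·(335) + (+0.001875)·(275) = 146.8 -2.300 +0.516 = 145.016 m.

145.0 m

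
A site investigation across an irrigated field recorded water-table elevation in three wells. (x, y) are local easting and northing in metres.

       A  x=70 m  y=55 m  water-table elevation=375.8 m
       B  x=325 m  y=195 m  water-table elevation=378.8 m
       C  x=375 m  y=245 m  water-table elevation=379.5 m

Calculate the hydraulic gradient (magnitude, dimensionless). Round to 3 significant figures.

Taking A as reference: B−A = (255, 140, +3.0); C−A = (305, 190, +3.7).
Determinant of the coordinate differences = 255·190 − 305·140 = 5750.
∂h/∂x = [(+3.0)·190 − (+3.7)·140] / 5750 = +0.009043
∂h/∂y = [255·(+3.7) − 305·(+3.0)] / 5750 = +0.004957
|∇h| = √(0.009043² + 0.004957²) = 0.01031

0.0103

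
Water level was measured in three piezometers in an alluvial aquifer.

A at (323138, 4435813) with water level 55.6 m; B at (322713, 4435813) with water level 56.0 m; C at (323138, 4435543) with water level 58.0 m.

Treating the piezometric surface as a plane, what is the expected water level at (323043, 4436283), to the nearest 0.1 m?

∂h/∂x = (56.0 − 55.6) / (322713 − 323138) = -0.0009412
∂h/∂y = (58.0 − 55.6) / (4435543 − 4435813) = -0.008889
h(323043, 4436283) = 55.6 + (-0.0009412)·(-95) + (-0.008889)·(470) = 55.6 +0.089 -4.178 = 51.512 m.

51.5 m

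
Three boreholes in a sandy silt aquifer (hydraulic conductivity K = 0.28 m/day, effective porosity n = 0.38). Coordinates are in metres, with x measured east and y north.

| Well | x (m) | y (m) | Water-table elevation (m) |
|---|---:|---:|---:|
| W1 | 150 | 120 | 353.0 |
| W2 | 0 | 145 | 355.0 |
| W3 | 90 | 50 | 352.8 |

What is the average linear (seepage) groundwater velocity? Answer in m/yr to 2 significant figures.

4.5 m/yr

Three-point gradient (reference W1): Δ to W2 = (-150, 25, +2.0), Δ to W3 = (-60, -70, -0.2).
∂h/∂x = -0.01125, ∂h/∂y = +0.01250 (det = 12000).
|∇h| = √(-0.01125² + 0.01250²) = 0.01682
Seepage velocity v = K·i/n = 0.28 × 0.01682 / 0.38 = 0.01239 m/day = 4.525 m/yr.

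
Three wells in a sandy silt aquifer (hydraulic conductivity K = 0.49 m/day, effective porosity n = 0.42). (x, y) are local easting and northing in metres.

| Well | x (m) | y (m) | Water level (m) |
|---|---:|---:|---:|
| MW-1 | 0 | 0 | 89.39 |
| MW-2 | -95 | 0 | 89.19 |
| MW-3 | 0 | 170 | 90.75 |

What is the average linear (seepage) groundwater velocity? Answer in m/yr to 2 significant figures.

3.5 m/yr

∂h/∂x = (89.19 − 89.39) / (-95 − 0) = +0.002105
∂h/∂y = (90.75 − 89.39) / (170 − 0) = +0.008000
|∇h| = √(0.002105² + 0.008000²) = 0.008272
Seepage velocity v = K·i/n = 0.49 × 0.008272 / 0.42 = 0.009651 m/day = 3.525 m/yr.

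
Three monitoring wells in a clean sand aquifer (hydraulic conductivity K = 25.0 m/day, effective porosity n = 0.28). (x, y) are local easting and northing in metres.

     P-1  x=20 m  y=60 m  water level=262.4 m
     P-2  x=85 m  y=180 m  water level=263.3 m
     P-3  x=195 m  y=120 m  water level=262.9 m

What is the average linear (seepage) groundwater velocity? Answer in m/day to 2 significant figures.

Differences from P-1: to P-2 (Δx, Δy, Δh) = (65, 120, +0.9); to P-3 = (175, 60, +0.5).
Determinant of the coordinate differences = 65·60 − 175·120 = -17100.
∂h/∂x = [(+0.9)·60 − (+0.5)·120] / -17100 = +0.0003509
∂h/∂y = [65·(+0.5) − 175·(+0.9)] / -17100 = +0.007310
|∇h| = √(0.0003509² + 0.007310²) = 0.007318
Seepage velocity v = K·i/n = 25.0 × 0.007318 / 0.28 = 0.6534 m/day.

0.65 m/day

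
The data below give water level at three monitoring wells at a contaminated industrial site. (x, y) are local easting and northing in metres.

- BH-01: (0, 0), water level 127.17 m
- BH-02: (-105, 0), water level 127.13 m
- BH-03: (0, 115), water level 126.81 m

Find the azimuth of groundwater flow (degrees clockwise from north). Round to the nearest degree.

353°

∂h/∂x = (127.13 − 127.17) / (-105 − 0) = +0.0003810
∂h/∂y = (126.81 − 127.17) / (115 − 0) = -0.003130
Flow direction (−∇h) has components (-0.0003810 E, +0.003130 N).
Azimuth = atan2(E, N) = atan2(-0.0003810, +0.003130) = 353.1° ≈ 353°.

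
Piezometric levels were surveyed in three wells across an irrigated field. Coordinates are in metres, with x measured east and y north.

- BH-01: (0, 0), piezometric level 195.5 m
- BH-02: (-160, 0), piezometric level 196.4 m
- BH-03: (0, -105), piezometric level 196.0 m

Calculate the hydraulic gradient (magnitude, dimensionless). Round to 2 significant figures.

0.0074

∂h/∂x = (196.4 − 195.5) / (-160 − 0) = -0.005625
∂h/∂y = (196.0 − 195.5) / (-105 − 0) = -0.004762
|∇h| = √(-0.005625² + -0.004762²) = 0.00737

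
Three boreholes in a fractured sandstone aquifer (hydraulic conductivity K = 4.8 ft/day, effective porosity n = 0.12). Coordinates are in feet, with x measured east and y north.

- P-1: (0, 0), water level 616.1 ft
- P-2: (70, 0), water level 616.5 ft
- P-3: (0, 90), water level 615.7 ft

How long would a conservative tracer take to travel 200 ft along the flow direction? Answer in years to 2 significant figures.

1.9 years

∂h/∂x = (616.5 − 616.1) / (70 − 0) = +0.005714
∂h/∂y = (615.7 − 616.1) / (90 − 0) = -0.004444
|∇h| = √(0.005714² + -0.004444²) = 0.007239
Seepage velocity v = K·i/n = 4.8 × 0.007239 / 0.12 = 0.2896 ft/day.
t = 200 / 0.2896 = 690.6 days = 1.89 years.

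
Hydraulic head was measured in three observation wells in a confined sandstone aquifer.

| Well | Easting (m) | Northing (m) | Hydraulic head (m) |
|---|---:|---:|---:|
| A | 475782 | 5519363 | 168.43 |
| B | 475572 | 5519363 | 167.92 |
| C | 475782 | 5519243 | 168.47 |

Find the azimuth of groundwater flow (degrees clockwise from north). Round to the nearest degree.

278°

∂h/∂x = (167.92 − 168.43) / (475572 − 475782) = +0.002429
∂h/∂y = (168.47 − 168.43) / (5519243 − 5519363) = -0.0003333
Flow direction (−∇h) has components (-0.002429 E, +0.0003333 N).
Azimuth = atan2(E, N) = atan2(-0.002429, +0.0003333) = 277.8° ≈ 278°.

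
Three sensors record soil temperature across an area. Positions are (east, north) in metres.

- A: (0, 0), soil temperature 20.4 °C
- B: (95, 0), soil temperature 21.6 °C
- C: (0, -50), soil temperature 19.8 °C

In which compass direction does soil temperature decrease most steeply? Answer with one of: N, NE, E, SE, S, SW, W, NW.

∂T/∂x = (21.6 − 20.4) / (95 − 0) = +0.01263
∂T/∂y = (19.8 − 20.4) / (-50 − 0) = +0.01200
Steepest decrease is along −∇f = (-0.01263 E, -0.01200 N) → southwest.

SW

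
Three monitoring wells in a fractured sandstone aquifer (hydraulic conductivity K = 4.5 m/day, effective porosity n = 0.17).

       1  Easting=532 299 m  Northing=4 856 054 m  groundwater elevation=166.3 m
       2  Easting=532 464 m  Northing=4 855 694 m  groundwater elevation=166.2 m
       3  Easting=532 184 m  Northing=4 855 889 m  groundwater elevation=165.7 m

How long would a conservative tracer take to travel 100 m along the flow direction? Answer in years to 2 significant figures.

3.1 years

Differences from 1: to 2 (Δx, Δy, Δh) = (165, -360, -0.1); to 3 = (-115, -165, -0.6).
Solve a·Δx + b·Δy = Δh: det = 165·(-165) − (-115)·(-360) = -68625.
∂h/∂x = [(-0.1)·(-165) − (-0.6)·(-360)] / -68625 = +0.002907
∂h/∂y = [165·(-0.6) − (-115)·(-0.1)] / -68625 = +0.001610
|∇h| = √(0.002907² + 0.001610²) = 0.003323
Seepage velocity v = K·i/n = 4.5 × 0.003323 / 0.17 = 0.08796 m/day.
t = 100 / 0.08796 = 1137 days = 3.11 years.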